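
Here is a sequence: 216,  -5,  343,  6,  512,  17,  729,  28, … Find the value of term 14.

Split by position mod 2 into 2 tracks.
Subsequence A = 216, 343, 512, 729: perfect cubes starting at 6³.
Subsequence B = -5, 6, 17, 28: arithmetic, step +11.
Term 14 comes from subsequence B (its 7th entry): 61.

61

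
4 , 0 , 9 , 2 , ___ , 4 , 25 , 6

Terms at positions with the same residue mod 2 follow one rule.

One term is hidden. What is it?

16

Odd-indexed and even-indexed terms follow separate rules.
Track A is 4, 9, ?, 25, which is perfect squares starting at 2².
Track B is 0, 2, 4, 6, which is arithmetic, step +2.
Track A's pattern makes the blank 16.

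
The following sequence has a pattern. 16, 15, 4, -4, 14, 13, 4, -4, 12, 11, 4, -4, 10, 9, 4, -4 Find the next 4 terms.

The slot pattern repeats as AABB (period 4), so there are 2 interleaved tracks.
Stream A: 16, 15, 14, 13, 12, 11, 10, 9. Subtracting 1 each time.
Stream B: 4, -4, 4, -4, 4, -4, 4, -4. Alternating ±4.
Position 17 → stream A, term 9 = 8.
Term 18 comes from stream A (its 10th entry): 7.
Position 19 falls in stream B as its term 9, giving 4.
The 20th slot belongs to stream B; its 10th term is -4.

8, 7, 4, -4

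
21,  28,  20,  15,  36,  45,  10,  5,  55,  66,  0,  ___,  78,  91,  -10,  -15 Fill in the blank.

The slot pattern repeats as AABB (period 4), so there are 2 interleaved tracks.
Track A: 21, 28, 36, 45, 55, 66, 78, 91 (triangular numbers n(n+1)/2 for n = 6, 7, …).
Track B: 20, 15, 10, 5, 0, ?, -10, -15 (subtracting 5 each time).
The gap is track B's term 6; the rule gives -5.

-5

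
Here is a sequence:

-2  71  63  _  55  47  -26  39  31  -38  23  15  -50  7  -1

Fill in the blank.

Reading positions in blocks of 3 reveals the pattern ABB — 2 tracks woven together.
Track A = -2, ?, -26, -38, -50: arithmetic with common difference −12.
Track B = 71, 63, 55, 47, 39, 31, 23, 15, 7, -1: linear: a_n = 79 − 8·n.
So the missing entry in track A is -14.

-14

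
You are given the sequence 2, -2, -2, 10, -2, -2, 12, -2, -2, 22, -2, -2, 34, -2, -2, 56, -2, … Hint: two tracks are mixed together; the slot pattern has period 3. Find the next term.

The slot pattern repeats as ABB (period 3), so there are 2 interleaved tracks.
Stream A: 2, 10, 12, 22, 34, 56. A Fibonacci-like recurrence a_n = a_{n-1} + a_{n-2}.
Stream B: -2, -2, -2, -2, -2, -2, -2, -2, -2, -2, -2. Constant -2.
The 18th slot belongs to stream B; its 12th term is -2.

-2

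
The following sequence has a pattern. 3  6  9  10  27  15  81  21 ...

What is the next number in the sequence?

Split by position mod 2 into 2 tracks.
Track A = 3, 9, 27, 81: powers 3^1, 3^2, 3^3, ….
Track B = 6, 10, 15, 21: the triangular numbers T_3, T_4, ….
Term 9 comes from track A (its 5th entry): 243.

243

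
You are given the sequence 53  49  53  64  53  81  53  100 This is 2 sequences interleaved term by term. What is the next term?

53

The terms cycle through 2 interleaved subsequences.
Subsequence A = 53, 53, 53, 53: constant 53.
Subsequence B = 49, 64, 81, 100: the squares 7², 8², 9², ….
Position 9 falls in subsequence A as its term 5, giving 53.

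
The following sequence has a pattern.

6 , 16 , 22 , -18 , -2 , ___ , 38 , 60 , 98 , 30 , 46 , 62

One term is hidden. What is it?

The slot pattern repeats as AAABBB (period 6), so there are 2 interleaved tracks.
Track A is 6, 16, 22, 38, 60, 98, which is each term equals the sum of the previous two.
Track B is -18, -2, ?, 30, 46, 62, which is linear: a_n = -34 + 16·n.
So the missing entry in track B is 14.

14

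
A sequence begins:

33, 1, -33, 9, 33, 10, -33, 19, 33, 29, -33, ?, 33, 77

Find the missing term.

48

The terms cycle through 2 interleaved subsequences.
Track A: 33, -33, 33, -33, 33, -33, 33. Oscillating between 33 and -33.
Track B: 1, 9, 10, 19, 29, ?, 77. Each term equals the sum of the previous two.
Track B's pattern makes the blank 48.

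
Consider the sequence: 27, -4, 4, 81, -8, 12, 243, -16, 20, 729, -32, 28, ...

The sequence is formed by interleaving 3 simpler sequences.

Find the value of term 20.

Split by position mod 3 into 3 tracks.
Stream A: 27, 81, 243, 729 (successive powers of 3).
Stream B: -4, -8, -16, -32 (multiplying by 2 each time).
Stream C: 4, 12, 20, 28 (arithmetic, step +8).
Position 20 → stream B, term 7 = -256.

-256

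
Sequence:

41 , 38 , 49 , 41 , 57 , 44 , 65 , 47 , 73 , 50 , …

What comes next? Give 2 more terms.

81, 53

The terms cycle through 2 interleaved subsequences.
Subsequence A: 41, 49, 57, 65, 73 (adding 8 each time).
Subsequence B: 38, 41, 44, 47, 50 (arithmetic, step +3).
Position 11 → subsequence A, term 6 = 81.
Position 12 → subsequence B, term 6 = 53.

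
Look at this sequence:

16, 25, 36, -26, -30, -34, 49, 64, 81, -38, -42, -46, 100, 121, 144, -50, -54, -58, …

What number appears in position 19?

169

The slot pattern repeats as AAABBB (period 6), so there are 2 interleaved tracks.
Track A: 16, 25, 36, 49, 64, 81, 100, 121, 144. The squares 4², 5², 6², ….
Track B: -26, -30, -34, -38, -42, -46, -50, -54, -58. Arithmetic, step −4.
Position 19 falls in track A as its term 10, giving 169.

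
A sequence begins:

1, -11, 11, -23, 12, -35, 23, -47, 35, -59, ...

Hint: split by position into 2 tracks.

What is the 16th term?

-95

Split by position mod 2 into 2 tracks.
Track A is 1, 11, 12, 23, 35, which is Fibonacci-style (each term is the sum of the two before it).
Track B is -11, -23, -35, -47, -59, which is subtracting 12 each time.
Term 16 comes from track B (its 8th entry): -95.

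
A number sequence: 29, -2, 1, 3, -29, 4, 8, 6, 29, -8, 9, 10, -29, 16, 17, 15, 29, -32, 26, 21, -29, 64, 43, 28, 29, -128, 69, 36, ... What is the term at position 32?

Split by position mod 4: positions 1, 5, 9, … form one track, and each other residue class forms its own.
Track A: 29, -29, 29, -29, 29, -29, 29. Oscillating between 29 and -29.
Track B: -2, 4, -8, 16, -32, 64, -128. Geometric, ×-2 each step.
Track C: 1, 8, 9, 17, 26, 43, 69. Fibonacci-style (each term is the sum of the two before it).
Track D: 3, 6, 10, 15, 21, 28, 36. Triangular numbers starting at T_2.
Position 32 falls in track D as its term 8, giving 45.

45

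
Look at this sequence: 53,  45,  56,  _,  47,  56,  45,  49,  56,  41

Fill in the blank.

Split by position mod 3 into 3 tracks.
Stream A: 53, ?, 45, 41 (subtracting 4 each time).
Stream B: 45, 47, 49 (adding 2 each time).
Stream C: 56, 56, 56 (the constant sequence 56).
Stream A's pattern makes the blank 49.

49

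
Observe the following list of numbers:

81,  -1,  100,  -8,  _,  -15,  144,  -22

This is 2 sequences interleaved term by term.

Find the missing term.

121

Odd-indexed and even-indexed terms follow separate rules.
Subsequence A: 81, 100, ?, 144 — the squares 9², 10², 11², ….
Subsequence B: -1, -8, -15, -22 — arithmetic, step −7.
The gap is subsequence A's term 3; the rule gives 121.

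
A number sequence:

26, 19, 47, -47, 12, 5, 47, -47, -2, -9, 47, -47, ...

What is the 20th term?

Reading positions in blocks of 4 reveals the pattern AABB — 2 tracks woven together.
Stream A: 26, 19, 12, 5, -2, -9. Arithmetic, step −7.
Stream B: 47, -47, 47, -47, 47, -47. The oscillation 47·(−1)^(n+1).
Position 20 → stream B, term 10 = -47.

-47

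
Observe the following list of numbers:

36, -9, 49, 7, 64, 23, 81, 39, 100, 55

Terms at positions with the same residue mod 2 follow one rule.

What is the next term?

The terms cycle through 2 interleaved subsequences.
Track A: 36, 49, 64, 81, 100. The squares 6², 7², 8², ….
Track B: -9, 7, 23, 39, 55. Arithmetic with common difference +16.
Term 11 comes from track A (its 6th entry): 121.

121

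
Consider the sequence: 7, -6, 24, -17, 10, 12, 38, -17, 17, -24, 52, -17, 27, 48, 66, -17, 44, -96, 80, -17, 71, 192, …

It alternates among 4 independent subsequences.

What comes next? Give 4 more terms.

The terms cycle through 4 interleaved subsequences.
Subsequence A = 7, 10, 17, 27, 44, 71: a Fibonacci-like recurrence a_n = a_{n-1} + a_{n-2}.
Subsequence B = -6, 12, -24, 48, -96, 192: geometric with ratio -2.
Subsequence C = 24, 38, 52, 66, 80: arithmetic with common difference +14.
Subsequence D = -17, -17, -17, -17, -17: always -17.
Position 23 falls in subsequence C as its term 6, giving 94.
Position 24 falls in subsequence D as its term 6, giving -17.
The 25th slot belongs to subsequence A; its 7th term is 115.
Position 26 falls in subsequence B as its term 7, giving -384.

94, -17, 115, -384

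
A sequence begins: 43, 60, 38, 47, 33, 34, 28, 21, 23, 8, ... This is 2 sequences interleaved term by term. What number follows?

18

Taking every 2nd term gives 2 separate tracks.
Track A: 43, 38, 33, 28, 23 (arithmetic, step −5).
Track B: 60, 47, 34, 21, 8 (arithmetic with common difference −13).
The 11th slot belongs to track A; its 6th term is 18.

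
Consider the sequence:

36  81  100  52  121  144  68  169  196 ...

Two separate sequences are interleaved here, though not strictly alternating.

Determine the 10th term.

84

The slot pattern repeats as ABB (period 3), so there are 2 interleaved tracks.
Track A is 36, 52, 68, which is adding 16 each time.
Track B is 81, 100, 121, 144, 169, 196, which is the squares 9², 10², 11², ….
Position 10 falls in track A as its term 4, giving 84.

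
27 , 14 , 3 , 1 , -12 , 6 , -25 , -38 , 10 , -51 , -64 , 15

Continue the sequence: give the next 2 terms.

-77, -90

Positions follow the repeating pattern AAB; grouping by letter gives 2 tracks.
Track A is 27, 14, 1, -12, -25, -38, -51, -64, which is arithmetic with common difference −13.
Track B is 3, 6, 10, 15, which is triangular numbers starting at T_2.
Position 13 → track A, term 9 = -77.
Term 14 comes from track A (its 10th entry): -90.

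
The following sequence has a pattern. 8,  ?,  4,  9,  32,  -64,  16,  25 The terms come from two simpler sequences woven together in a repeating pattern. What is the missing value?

-16

Positions follow the repeating pattern AABB; grouping by letter gives 2 tracks.
Track A: 8, ?, 32, -64. Geometric with ratio -2.
Track B: 4, 9, 16, 25. Consecutive squares n² from n = 2.
The gap is track A's term 2; the rule gives -16.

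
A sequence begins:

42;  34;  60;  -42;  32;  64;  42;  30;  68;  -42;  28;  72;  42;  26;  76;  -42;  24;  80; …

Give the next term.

42

Taking every 3rd term gives 3 separate tracks.
Track A: 42, -42, 42, -42, 42, -42 (alternating ±42).
Track B: 34, 32, 30, 28, 26, 24 (linear: a_n = 36 − 2·n).
Track C: 60, 64, 68, 72, 76, 80 (arithmetic, step +4).
Position 19 → track A, term 7 = 42.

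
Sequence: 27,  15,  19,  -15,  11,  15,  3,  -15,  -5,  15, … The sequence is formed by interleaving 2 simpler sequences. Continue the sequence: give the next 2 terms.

-13, -15

Positions 1, 3, 5, … form one subsequence and positions 2, 4, 6, … form another.
Subsequence A = 27, 19, 11, 3, -5: arithmetic with common difference −8.
Subsequence B = 15, -15, 15, -15, 15: alternating ±15.
The 11th slot belongs to subsequence A; its 6th term is -13.
Position 12 falls in subsequence B as its term 6, giving -15.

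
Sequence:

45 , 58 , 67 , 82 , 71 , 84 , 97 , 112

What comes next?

97

Positions follow the repeating pattern AABB; grouping by letter gives 2 tracks.
Track A is 45, 58, 71, 84, which is arithmetic with common difference +13.
Track B is 67, 82, 97, 112, which is arithmetic with common difference +15.
Term 9 comes from track A (its 5th entry): 97.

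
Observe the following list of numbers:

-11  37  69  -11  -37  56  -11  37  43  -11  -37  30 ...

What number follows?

-11

Read the sequence 3 terms at a time; column i is its own pattern.
Subsequence A: -11, -11, -11, -11. Constant -11.
Subsequence B: 37, -37, 37, -37. The oscillation 37·(−1)^(n+1).
Subsequence C: 69, 56, 43, 30. Subtracting 13 each time.
The 13th slot belongs to subsequence A; its 5th term is -11.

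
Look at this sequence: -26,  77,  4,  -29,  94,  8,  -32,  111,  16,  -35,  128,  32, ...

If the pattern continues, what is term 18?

128

The terms cycle through 3 interleaved subsequences.
Track A: -26, -29, -32, -35. Subtracting 3 each time.
Track B: 77, 94, 111, 128. Arithmetic with common difference +17.
Track C: 4, 8, 16, 32. Successive powers of 2.
Term 18 comes from track C (its 6th entry): 128.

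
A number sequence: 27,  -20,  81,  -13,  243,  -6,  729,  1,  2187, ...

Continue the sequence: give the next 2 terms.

8, 6561

Positions 1, 3, 5, … form one subsequence and positions 2, 4, 6, … form another.
Subsequence A: 27, 81, 243, 729, 2187 — powers of 3.
Subsequence B: -20, -13, -6, 1 — adding 7 each time.
Position 10 → subsequence B, term 5 = 8.
Position 11 → subsequence A, term 6 = 6561.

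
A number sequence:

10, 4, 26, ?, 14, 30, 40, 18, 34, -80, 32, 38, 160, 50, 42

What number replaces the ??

-20

The terms cycle through 3 interleaved subsequences.
Stream A: 10, ?, 40, -80, 160 (a geometric progression (common ratio -2)).
Stream B: 4, 14, 18, 32, 50 (a Fibonacci-like recurrence a_n = a_{n-1} + a_{n-2}).
Stream C: 26, 30, 34, 38, 42 (arithmetic with common difference +4).
Stream A's pattern makes the blank -20.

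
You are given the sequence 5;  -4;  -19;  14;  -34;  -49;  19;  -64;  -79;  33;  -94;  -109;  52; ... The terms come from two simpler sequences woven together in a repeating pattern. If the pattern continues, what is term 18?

Positions follow the repeating pattern ABB; grouping by letter gives 2 tracks.
Track A = 5, 14, 19, 33, 52: each term equals the sum of the previous two.
Track B = -4, -19, -34, -49, -64, -79, -94, -109: subtracting 15 each time.
Term 18 comes from track B (its 12th entry): -169.

-169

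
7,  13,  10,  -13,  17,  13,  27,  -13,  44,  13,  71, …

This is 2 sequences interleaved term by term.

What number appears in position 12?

Split by position mod 2 into 2 tracks.
Stream A = 7, 10, 17, 27, 44, 71: Fibonacci-style (each term is the sum of the two before it).
Stream B = 13, -13, 13, -13, 13: the oscillation 13·(−1)^(n+1).
Position 12 → stream B, term 6 = -13.

-13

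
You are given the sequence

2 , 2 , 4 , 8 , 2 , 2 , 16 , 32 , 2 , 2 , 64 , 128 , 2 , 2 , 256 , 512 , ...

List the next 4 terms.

2, 2, 1024, 2048

The slot pattern repeats as AABB (period 4), so there are 2 interleaved tracks.
Track A is 2, 2, 2, 2, 2, 2, 2, 2, which is always 2.
Track B is 4, 8, 16, 32, 64, 128, 256, 512, which is powers of 2.
The 17th slot belongs to track A; its 9th term is 2.
Position 18 falls in track A as its term 10, giving 2.
The 19th slot belongs to track B; its 9th term is 1024.
Term 20 comes from track B (its 10th entry): 2048.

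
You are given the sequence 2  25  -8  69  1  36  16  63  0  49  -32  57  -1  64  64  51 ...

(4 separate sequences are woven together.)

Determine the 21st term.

-3

The terms cycle through 4 interleaved subsequences.
Subsequence A = 2, 1, 0, -1: arithmetic with common difference −1.
Subsequence B = 25, 36, 49, 64: the squares 5², 6², 7², ….
Subsequence C = -8, 16, -32, 64: a geometric progression (common ratio -2).
Subsequence D = 69, 63, 57, 51: subtracting 6 each time.
Position 21 → subsequence A, term 6 = -3.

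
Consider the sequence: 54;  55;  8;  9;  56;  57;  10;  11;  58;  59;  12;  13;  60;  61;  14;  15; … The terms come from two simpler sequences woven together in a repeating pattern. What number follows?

62

Positions follow the repeating pattern AABB; grouping by letter gives 2 tracks.
Subsequence A = 54, 55, 56, 57, 58, 59, 60, 61: arithmetic with common difference +1.
Subsequence B = 8, 9, 10, 11, 12, 13, 14, 15: arithmetic, step +1.
Position 17 → subsequence A, term 9 = 62.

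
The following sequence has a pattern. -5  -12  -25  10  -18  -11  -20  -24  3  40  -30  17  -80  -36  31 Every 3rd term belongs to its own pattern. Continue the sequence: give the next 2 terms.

Read the sequence 3 terms at a time; column i is its own pattern.
Subsequence A: -5, 10, -20, 40, -80. A geometric progression (common ratio -2).
Subsequence B: -12, -18, -24, -30, -36. Arithmetic, step −6.
Subsequence C: -25, -11, 3, 17, 31. Linear: a_n = -39 + 14·n.
Position 16 falls in subsequence A as its term 6, giving 160.
Position 17 → subsequence B, term 6 = -42.

160, -42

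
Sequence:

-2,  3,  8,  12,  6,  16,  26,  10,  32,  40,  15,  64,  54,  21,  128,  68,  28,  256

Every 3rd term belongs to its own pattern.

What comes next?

82

The terms cycle through 3 interleaved subsequences.
Subsequence A: -2, 12, 26, 40, 54, 68 (arithmetic with common difference +14).
Subsequence B: 3, 6, 10, 15, 21, 28 (triangular numbers starting at T_2).
Subsequence C: 8, 16, 32, 64, 128, 256 (powers 2^3, 2^4, 2^5, …).
Position 19 → subsequence A, term 7 = 82.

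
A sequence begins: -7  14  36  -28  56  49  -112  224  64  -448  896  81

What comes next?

Positions follow the repeating pattern AAB; grouping by letter gives 2 tracks.
Track A = -7, 14, -28, 56, -112, 224, -448, 896: geometric, ×-2 each step.
Track B = 36, 49, 64, 81: consecutive squares n² from n = 6.
Position 13 → track A, term 9 = -1792.

-1792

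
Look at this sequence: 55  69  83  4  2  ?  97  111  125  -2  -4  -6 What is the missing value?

0

The slot pattern repeats as AAABBB (period 6), so there are 2 interleaved tracks.
Subsequence A: 55, 69, 83, 97, 111, 125 (adding 14 each time).
Subsequence B: 4, 2, ?, -2, -4, -6 (arithmetic with common difference −2).
So the missing entry in subsequence B is 0.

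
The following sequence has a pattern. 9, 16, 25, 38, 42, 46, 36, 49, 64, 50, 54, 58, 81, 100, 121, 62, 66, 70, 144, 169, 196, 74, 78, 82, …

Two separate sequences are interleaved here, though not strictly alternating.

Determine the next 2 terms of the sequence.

Positions follow the repeating pattern AAABBB; grouping by letter gives 2 tracks.
Subsequence A: 9, 16, 25, 36, 49, 64, 81, 100, 121, 144, 169, 196 — the squares 3², 4², 5², ….
Subsequence B: 38, 42, 46, 50, 54, 58, 62, 66, 70, 74, 78, 82 — arithmetic, step +4.
The 25th slot belongs to subsequence A; its 13th term is 225.
The 26th slot belongs to subsequence A; its 14th term is 256.

225, 256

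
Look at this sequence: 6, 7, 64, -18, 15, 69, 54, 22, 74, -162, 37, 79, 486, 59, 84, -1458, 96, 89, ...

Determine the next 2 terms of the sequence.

Split by position mod 3: positions 1, 4, 7, … form one track, and each other residue class forms its own.
Track A: 6, -18, 54, -162, 486, -1458 (geometric with ratio -3).
Track B: 7, 15, 22, 37, 59, 96 (Fibonacci-style (each term is the sum of the two before it)).
Track C: 64, 69, 74, 79, 84, 89 (linear: a_n = 59 + 5·n).
Position 19 → track A, term 7 = 4374.
Position 20 → track B, term 7 = 155.

4374, 155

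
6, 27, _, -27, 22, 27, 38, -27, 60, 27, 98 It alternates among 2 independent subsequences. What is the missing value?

16

Positions 1, 3, 5, … form one subsequence and positions 2, 4, 6, … form another.
Track A is 6, ?, 22, 38, 60, 98, which is each term equals the sum of the previous two.
Track B is 27, -27, 27, -27, 27, which is the oscillation 27·(−1)^(n+1).
So the missing entry in track A is 16.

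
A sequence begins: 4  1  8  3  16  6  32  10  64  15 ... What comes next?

128

Split by position mod 2 into 2 tracks.
Track A is 4, 8, 16, 32, 64, which is powers 2^2, 2^3, 2^4, ….
Track B is 1, 3, 6, 10, 15, which is triangular numbers n(n+1)/2 for n = 1, 2, ….
Term 11 comes from track A (its 6th entry): 128.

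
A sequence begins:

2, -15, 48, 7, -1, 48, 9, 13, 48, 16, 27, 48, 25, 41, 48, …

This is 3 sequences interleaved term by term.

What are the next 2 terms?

Split by position mod 3 into 3 tracks.
Track A is 2, 7, 9, 16, 25, which is each term equals the sum of the previous two.
Track B is -15, -1, 13, 27, 41, which is adding 14 each time.
Track C is 48, 48, 48, 48, 48, which is the constant sequence 48.
Term 16 comes from track A (its 6th entry): 41.
Position 17 falls in track B as its term 6, giving 55.

41, 55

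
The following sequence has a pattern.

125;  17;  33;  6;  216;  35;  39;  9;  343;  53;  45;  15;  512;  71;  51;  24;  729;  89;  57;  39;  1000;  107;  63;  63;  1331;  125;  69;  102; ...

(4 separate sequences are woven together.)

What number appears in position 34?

Read the sequence 4 terms at a time; column i is its own pattern.
Stream A: 125, 216, 343, 512, 729, 1000, 1331 (consecutive cubes n³ from n = 5).
Stream B: 17, 35, 53, 71, 89, 107, 125 (arithmetic, step +18).
Stream C: 33, 39, 45, 51, 57, 63, 69 (linear: a_n = 27 + 6·n).
Stream D: 6, 9, 15, 24, 39, 63, 102 (a Fibonacci-like recurrence a_n = a_{n-1} + a_{n-2}).
Position 34 → stream B, term 9 = 161.

161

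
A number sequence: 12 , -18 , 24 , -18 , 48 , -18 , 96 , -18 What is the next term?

Taking every 2nd term gives 2 separate tracks.
Track A = 12, 24, 48, 96: geometric, ×2 each step.
Track B = -18, -18, -18, -18: always -18.
Term 9 comes from track A (its 5th entry): 192.

192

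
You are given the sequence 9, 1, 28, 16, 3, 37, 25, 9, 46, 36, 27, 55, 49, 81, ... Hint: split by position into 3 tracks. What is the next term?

64

The terms cycle through 3 interleaved subsequences.
Track A = 9, 16, 25, 36, 49: perfect squares starting at 3².
Track B = 1, 3, 9, 27, 81: successive powers of 3.
Track C = 28, 37, 46, 55: arithmetic, step +9.
Position 15 falls in track C as its term 5, giving 64.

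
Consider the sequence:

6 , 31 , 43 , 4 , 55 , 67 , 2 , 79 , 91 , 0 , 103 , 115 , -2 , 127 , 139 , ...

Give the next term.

-4

The slot pattern repeats as ABB (period 3), so there are 2 interleaved tracks.
Subsequence A: 6, 4, 2, 0, -2 (linear: a_n = 8 − 2·n).
Subsequence B: 31, 43, 55, 67, 79, 91, 103, 115, 127, 139 (linear: a_n = 19 + 12·n).
Term 16 comes from subsequence A (its 6th entry): -4.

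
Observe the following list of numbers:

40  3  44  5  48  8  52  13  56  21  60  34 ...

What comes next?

64

Positions 1, 3, 5, … form one subsequence and positions 2, 4, 6, … form another.
Track A: 40, 44, 48, 52, 56, 60 (arithmetic, step +4).
Track B: 3, 5, 8, 13, 21, 34 (each term equals the sum of the previous two).
The 13th slot belongs to track A; its 7th term is 64.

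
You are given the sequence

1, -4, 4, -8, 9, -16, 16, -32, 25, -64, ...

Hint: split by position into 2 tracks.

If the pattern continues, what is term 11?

36

The terms cycle through 2 interleaved subsequences.
Subsequence A: 1, 4, 9, 16, 25. Perfect squares starting at 1².
Subsequence B: -4, -8, -16, -32, -64. Geometric with ratio 2.
Term 11 comes from subsequence A (its 6th entry): 36.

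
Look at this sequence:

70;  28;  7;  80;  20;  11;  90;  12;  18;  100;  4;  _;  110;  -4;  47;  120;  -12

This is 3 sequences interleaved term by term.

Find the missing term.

The terms cycle through 3 interleaved subsequences.
Subsequence A: 70, 80, 90, 100, 110, 120 (adding 10 each time).
Subsequence B: 28, 20, 12, 4, -4, -12 (arithmetic with common difference −8).
Subsequence C: 7, 11, 18, ?, 47 (each term equals the sum of the previous two).
The gap is subsequence C's term 4; the rule gives 29.

29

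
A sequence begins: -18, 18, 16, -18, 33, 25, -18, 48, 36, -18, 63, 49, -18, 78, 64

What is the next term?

Read the sequence 3 terms at a time; column i is its own pattern.
Track A: -18, -18, -18, -18, -18 (always -18).
Track B: 18, 33, 48, 63, 78 (arithmetic, step +15).
Track C: 16, 25, 36, 49, 64 (consecutive squares n² from n = 4).
Position 16 falls in track A as its term 6, giving -18.

-18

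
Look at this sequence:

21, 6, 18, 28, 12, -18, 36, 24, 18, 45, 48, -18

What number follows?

55

Split by position mod 3: positions 1, 4, 7, … form one track, and each other residue class forms its own.
Track A = 21, 28, 36, 45: triangular numbers n(n+1)/2 for n = 6, 7, ….
Track B = 6, 12, 24, 48: multiplying by 2 each time.
Track C = 18, -18, 18, -18: alternating ±18.
The 13th slot belongs to track A; its 5th term is 55.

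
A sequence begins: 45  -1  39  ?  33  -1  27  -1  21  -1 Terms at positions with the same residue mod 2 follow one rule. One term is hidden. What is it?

-1

Split by position mod 2 into 2 tracks.
Stream A is 45, 39, 33, 27, 21, which is arithmetic, step −6.
Stream B is -1, ?, -1, -1, -1, which is constant -1.
Filling stream B at index 2 by its rule yields -1.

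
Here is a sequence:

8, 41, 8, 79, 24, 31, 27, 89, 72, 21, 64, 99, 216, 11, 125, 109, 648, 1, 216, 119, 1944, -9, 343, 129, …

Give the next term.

Split by position mod 4 into 4 tracks.
Subsequence A: 8, 24, 72, 216, 648, 1944 — multiplying by 3 each time.
Subsequence B: 41, 31, 21, 11, 1, -9 — linear: a_n = 51 − 10·n.
Subsequence C: 8, 27, 64, 125, 216, 343 — the cubes 2³, 3³, 4³, ….
Subsequence D: 79, 89, 99, 109, 119, 129 — linear: a_n = 69 + 10·n.
Position 25 → subsequence A, term 7 = 5832.

5832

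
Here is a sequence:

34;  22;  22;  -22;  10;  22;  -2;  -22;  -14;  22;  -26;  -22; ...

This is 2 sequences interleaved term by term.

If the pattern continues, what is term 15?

Taking every 2nd term gives 2 separate tracks.
Subsequence A: 34, 22, 10, -2, -14, -26. Arithmetic with common difference −12.
Subsequence B: 22, -22, 22, -22, 22, -22. Oscillating between 22 and -22.
Position 15 falls in subsequence A as its term 8, giving -50.

-50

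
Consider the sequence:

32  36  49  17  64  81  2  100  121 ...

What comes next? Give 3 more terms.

-13, 144, 169

Reading positions in blocks of 3 reveals the pattern ABB — 2 tracks woven together.
Subsequence A is 32, 17, 2, which is linear: a_n = 47 − 15·n.
Subsequence B is 36, 49, 64, 81, 100, 121, which is consecutive squares n² from n = 6.
Position 10 → subsequence A, term 4 = -13.
Position 11 falls in subsequence B as its term 7, giving 144.
Position 12 → subsequence B, term 8 = 169.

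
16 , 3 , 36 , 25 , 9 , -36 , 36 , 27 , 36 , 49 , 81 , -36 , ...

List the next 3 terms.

64, 243, 36

The terms cycle through 3 interleaved subsequences.
Track A = 16, 25, 36, 49: consecutive squares n² from n = 4.
Track B = 3, 9, 27, 81: powers of 3.
Track C = 36, -36, 36, -36: the oscillation 36·(−1)^(n+1).
Position 13 falls in track A as its term 5, giving 64.
Position 14 falls in track B as its term 5, giving 243.
Position 15 → track C, term 5 = 36.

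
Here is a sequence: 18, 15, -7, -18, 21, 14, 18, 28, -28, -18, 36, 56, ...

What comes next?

Taking every 3rd term gives 3 separate tracks.
Track A: 18, -18, 18, -18 — oscillating between 18 and -18.
Track B: 15, 21, 28, 36 — triangular numbers n(n+1)/2 for n = 5, 6, ….
Track C: -7, 14, -28, 56 — geometric, ×-2 each step.
Term 13 comes from track A (its 5th entry): 18.

18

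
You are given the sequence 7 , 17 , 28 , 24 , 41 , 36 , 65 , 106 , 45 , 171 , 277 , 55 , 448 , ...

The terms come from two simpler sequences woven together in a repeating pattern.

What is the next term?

Positions follow the repeating pattern AAB; grouping by letter gives 2 tracks.
Subsequence A = 7, 17, 24, 41, 65, 106, 171, 277, 448: each term equals the sum of the previous two.
Subsequence B = 28, 36, 45, 55: triangular numbers starting at T_7.
Position 14 → subsequence A, term 10 = 725.

725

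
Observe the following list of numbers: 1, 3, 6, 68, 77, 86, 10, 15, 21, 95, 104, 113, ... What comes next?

28

The slot pattern repeats as AAABBB (period 6), so there are 2 interleaved tracks.
Track A: 1, 3, 6, 10, 15, 21. Triangular numbers n(n+1)/2 for n = 1, 2, ….
Track B: 68, 77, 86, 95, 104, 113. Arithmetic with common difference +9.
Term 13 comes from track A (its 7th entry): 28.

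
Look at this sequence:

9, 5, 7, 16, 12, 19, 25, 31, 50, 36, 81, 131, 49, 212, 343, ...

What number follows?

Reading positions in blocks of 3 reveals the pattern ABB — 2 tracks woven together.
Track A: 9, 16, 25, 36, 49. Consecutive squares n² from n = 3.
Track B: 5, 7, 12, 19, 31, 50, 81, 131, 212, 343. Fibonacci-style (each term is the sum of the two before it).
Position 16 → track A, term 6 = 64.

64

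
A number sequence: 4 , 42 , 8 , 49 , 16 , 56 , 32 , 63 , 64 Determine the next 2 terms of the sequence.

Split by position mod 2 into 2 tracks.
Track A = 4, 8, 16, 32, 64: powers of 2.
Track B = 42, 49, 56, 63: adding 7 each time.
The 10th slot belongs to track B; its 5th term is 70.
Term 11 comes from track A (its 6th entry): 128.

70, 128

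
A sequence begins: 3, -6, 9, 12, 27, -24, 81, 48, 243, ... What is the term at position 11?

729

Split by position mod 2 into 2 tracks.
Stream A: 3, 9, 27, 81, 243. Powers of 3.
Stream B: -6, 12, -24, 48. Geometric, ×-2 each step.
Position 11 falls in stream A as its term 6, giving 729.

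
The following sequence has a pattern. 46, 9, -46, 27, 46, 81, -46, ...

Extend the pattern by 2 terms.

Split by position mod 2 into 2 tracks.
Track A: 46, -46, 46, -46 — alternating ±46.
Track B: 9, 27, 81 — powers of 3.
Position 8 falls in track B as its term 4, giving 243.
Term 9 comes from track A (its 5th entry): 46.

243, 46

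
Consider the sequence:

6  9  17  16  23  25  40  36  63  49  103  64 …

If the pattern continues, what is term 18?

121

Positions 1, 3, 5, … form one subsequence and positions 2, 4, 6, … form another.
Stream A is 6, 17, 23, 40, 63, 103, which is Fibonacci-style (each term is the sum of the two before it).
Stream B is 9, 16, 25, 36, 49, 64, which is perfect squares starting at 3².
Position 18 falls in stream B as its term 9, giving 121.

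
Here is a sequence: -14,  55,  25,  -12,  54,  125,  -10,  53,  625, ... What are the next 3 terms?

-8, 52, 3125

Read the sequence 3 terms at a time; column i is its own pattern.
Track A = -14, -12, -10: arithmetic, step +2.
Track B = 55, 54, 53: subtracting 1 each time.
Track C = 25, 125, 625: powers 5^2, 5^3, 5^4, ….
Position 10 falls in track A as its term 4, giving -8.
Term 11 comes from track B (its 4th entry): 52.
Position 12 → track C, term 4 = 3125.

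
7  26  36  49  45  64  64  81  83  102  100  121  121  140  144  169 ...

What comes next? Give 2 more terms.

159, 178

Positions follow the repeating pattern AABB; grouping by letter gives 2 tracks.
Track A: 7, 26, 45, 64, 83, 102, 121, 140 — arithmetic, step +19.
Track B: 36, 49, 64, 81, 100, 121, 144, 169 — the squares 6², 7², 8², ….
Position 17 falls in track A as its term 9, giving 159.
Position 18 → track A, term 10 = 178.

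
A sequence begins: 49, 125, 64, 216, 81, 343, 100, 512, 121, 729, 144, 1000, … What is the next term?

169

Split by position mod 2 into 2 tracks.
Track A: 49, 64, 81, 100, 121, 144. Consecutive squares n² from n = 7.
Track B: 125, 216, 343, 512, 729, 1000. The cubes 5³, 6³, 7³, ….
Position 13 → track A, term 7 = 169.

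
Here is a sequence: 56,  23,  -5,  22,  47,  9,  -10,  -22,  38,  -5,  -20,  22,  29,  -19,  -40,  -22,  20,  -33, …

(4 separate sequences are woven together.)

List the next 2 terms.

-80, 22

The terms cycle through 4 interleaved subsequences.
Subsequence A is 56, 47, 38, 29, 20, which is subtracting 9 each time.
Subsequence B is 23, 9, -5, -19, -33, which is arithmetic, step −14.
Subsequence C is -5, -10, -20, -40, which is geometric with ratio 2.
Subsequence D is 22, -22, 22, -22, which is oscillating between 22 and -22.
Term 19 comes from subsequence C (its 5th entry): -80.
Position 20 falls in subsequence D as its term 5, giving 22.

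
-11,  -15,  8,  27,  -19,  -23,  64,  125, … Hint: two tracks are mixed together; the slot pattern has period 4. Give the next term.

-27

Positions follow the repeating pattern AABB; grouping by letter gives 2 tracks.
Track A: -11, -15, -19, -23 (subtracting 4 each time).
Track B: 8, 27, 64, 125 (the cubes 2³, 3³, 4³, …).
The 9th slot belongs to track A; its 5th term is -27.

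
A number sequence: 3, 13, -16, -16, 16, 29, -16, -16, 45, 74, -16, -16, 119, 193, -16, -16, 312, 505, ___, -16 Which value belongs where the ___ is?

Positions follow the repeating pattern AABB; grouping by letter gives 2 tracks.
Track A = 3, 13, 16, 29, 45, 74, 119, 193, 312, 505: a Fibonacci-like recurrence a_n = a_{n-1} + a_{n-2}.
Track B = -16, -16, -16, -16, -16, -16, -16, -16, ?, -16: the constant sequence -16.
Filling track B at index 9 by its rule yields -16.

-16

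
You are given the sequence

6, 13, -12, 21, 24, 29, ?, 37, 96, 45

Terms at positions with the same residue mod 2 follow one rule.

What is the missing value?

-48

Odd-indexed and even-indexed terms follow separate rules.
Track A: 6, -12, 24, ?, 96 (a geometric progression (common ratio -2)).
Track B: 13, 21, 29, 37, 45 (linear: a_n = 5 + 8·n).
The gap is track A's term 4; the rule gives -48.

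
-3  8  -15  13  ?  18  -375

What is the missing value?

Positions 1, 3, 5, … form one subsequence and positions 2, 4, 6, … form another.
Stream A: -3, -15, ?, -375 (multiplying by 5 each time).
Stream B: 8, 13, 18 (adding 5 each time).
The gap is stream A's term 3; the rule gives -75.

-75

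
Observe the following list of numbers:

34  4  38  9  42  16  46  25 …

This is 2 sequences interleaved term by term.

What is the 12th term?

Split by position mod 2 into 2 tracks.
Stream A is 34, 38, 42, 46, which is arithmetic, step +4.
Stream B is 4, 9, 16, 25, which is the squares 2², 3², 4², ….
Position 12 falls in stream B as its term 6, giving 49.

49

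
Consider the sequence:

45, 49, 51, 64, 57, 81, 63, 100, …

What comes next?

69

Split by position mod 2 into 2 tracks.
Track A is 45, 51, 57, 63, which is linear: a_n = 39 + 6·n.
Track B is 49, 64, 81, 100, which is consecutive squares n² from n = 7.
Term 9 comes from track A (its 5th entry): 69.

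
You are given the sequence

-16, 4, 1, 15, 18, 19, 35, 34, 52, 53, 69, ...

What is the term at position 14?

140

Taking every 2nd term gives 2 separate tracks.
Track A = -16, 1, 18, 35, 52, 69: arithmetic, step +17.
Track B = 4, 15, 19, 34, 53: Fibonacci-style (each term is the sum of the two before it).
The 14th slot belongs to track B; its 7th term is 140.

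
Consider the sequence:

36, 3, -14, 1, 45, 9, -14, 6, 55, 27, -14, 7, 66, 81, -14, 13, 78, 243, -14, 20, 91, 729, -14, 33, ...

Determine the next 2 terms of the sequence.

Taking every 4th term gives 4 separate tracks.
Track A is 36, 45, 55, 66, 78, 91, which is triangular numbers n(n+1)/2 for n = 8, 9, ….
Track B is 3, 9, 27, 81, 243, 729, which is powers of 3.
Track C is -14, -14, -14, -14, -14, -14, which is the constant sequence -14.
Track D is 1, 6, 7, 13, 20, 33, which is a Fibonacci-like recurrence a_n = a_{n-1} + a_{n-2}.
The 25th slot belongs to track A; its 7th term is 105.
The 26th slot belongs to track B; its 7th term is 2187.

105, 2187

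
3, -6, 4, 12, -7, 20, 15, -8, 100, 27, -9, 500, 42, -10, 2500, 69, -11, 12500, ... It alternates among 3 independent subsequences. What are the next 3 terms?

111, -12, 62500

Read the sequence 3 terms at a time; column i is its own pattern.
Track A = 3, 12, 15, 27, 42, 69: a Fibonacci-like recurrence a_n = a_{n-1} + a_{n-2}.
Track B = -6, -7, -8, -9, -10, -11: arithmetic, step −1.
Track C = 4, 20, 100, 500, 2500, 12500: multiplying by 5 each time.
Position 19 → track A, term 7 = 111.
Position 20 → track B, term 7 = -12.
Term 21 comes from track C (its 7th entry): 62500.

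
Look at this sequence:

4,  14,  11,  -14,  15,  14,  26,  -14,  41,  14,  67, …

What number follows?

Odd-indexed and even-indexed terms follow separate rules.
Subsequence A: 4, 11, 15, 26, 41, 67 — each term equals the sum of the previous two.
Subsequence B: 14, -14, 14, -14, 14 — the oscillation 14·(−1)^(n+1).
Term 12 comes from subsequence B (its 6th entry): -14.

-14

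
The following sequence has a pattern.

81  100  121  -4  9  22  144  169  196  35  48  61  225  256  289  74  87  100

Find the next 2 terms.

Reading positions in blocks of 6 reveals the pattern AAABBB — 2 tracks woven together.
Stream A = 81, 100, 121, 144, 169, 196, 225, 256, 289: the squares 9², 10², 11², ….
Stream B = -4, 9, 22, 35, 48, 61, 74, 87, 100: linear: a_n = -17 + 13·n.
The 19th slot belongs to stream A; its 10th term is 324.
Term 20 comes from stream A (its 11th entry): 361.

324, 361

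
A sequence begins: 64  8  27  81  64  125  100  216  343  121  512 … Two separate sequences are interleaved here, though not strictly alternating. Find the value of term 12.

729

The slot pattern repeats as ABB (period 3), so there are 2 interleaved tracks.
Subsequence A = 64, 81, 100, 121: consecutive squares n² from n = 8.
Subsequence B = 8, 27, 64, 125, 216, 343, 512: perfect cubes starting at 2³.
Term 12 comes from subsequence B (its 8th entry): 729.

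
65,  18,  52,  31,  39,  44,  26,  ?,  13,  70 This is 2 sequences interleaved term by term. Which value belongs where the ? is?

Positions 1, 3, 5, … form one subsequence and positions 2, 4, 6, … form another.
Track A: 65, 52, 39, 26, 13. Subtracting 13 each time.
Track B: 18, 31, 44, ?, 70. Adding 13 each time.
Filling track B at index 4 by its rule yields 57.

57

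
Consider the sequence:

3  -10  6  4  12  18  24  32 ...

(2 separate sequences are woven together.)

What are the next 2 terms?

48, 46

The terms cycle through 2 interleaved subsequences.
Track A: 3, 6, 12, 24 (multiplying by 2 each time).
Track B: -10, 4, 18, 32 (arithmetic with common difference +14).
Term 9 comes from track A (its 5th entry): 48.
Position 10 → track B, term 5 = 46.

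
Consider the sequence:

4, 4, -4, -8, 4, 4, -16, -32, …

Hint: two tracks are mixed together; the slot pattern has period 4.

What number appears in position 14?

Positions follow the repeating pattern AABB; grouping by letter gives 2 tracks.
Subsequence A is 4, 4, 4, 4, which is always 4.
Subsequence B is -4, -8, -16, -32, which is geometric with ratio 2.
Term 14 comes from subsequence A (its 8th entry): 4.

4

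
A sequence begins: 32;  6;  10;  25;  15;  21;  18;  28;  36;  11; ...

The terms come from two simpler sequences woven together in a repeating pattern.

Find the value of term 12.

55

Positions follow the repeating pattern ABB; grouping by letter gives 2 tracks.
Subsequence A = 32, 25, 18, 11: linear: a_n = 39 − 7·n.
Subsequence B = 6, 10, 15, 21, 28, 36: triangular numbers n(n+1)/2 for n = 3, 4, ….
Position 12 → subsequence B, term 8 = 55.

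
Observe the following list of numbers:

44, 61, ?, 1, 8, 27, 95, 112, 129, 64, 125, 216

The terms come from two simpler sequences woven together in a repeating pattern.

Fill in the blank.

Reading positions in blocks of 6 reveals the pattern AAABBB — 2 tracks woven together.
Track A is 44, 61, ?, 95, 112, 129, which is arithmetic with common difference +17.
Track B is 1, 8, 27, 64, 125, 216, which is the cubes 1³, 2³, 3³, ….
So the missing entry in track A is 78.

78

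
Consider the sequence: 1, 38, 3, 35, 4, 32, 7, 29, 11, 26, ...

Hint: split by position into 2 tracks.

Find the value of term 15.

47

Positions 1, 3, 5, … form one subsequence and positions 2, 4, 6, … form another.
Track A = 1, 3, 4, 7, 11: each term equals the sum of the previous two.
Track B = 38, 35, 32, 29, 26: subtracting 3 each time.
Term 15 comes from track A (its 8th entry): 47.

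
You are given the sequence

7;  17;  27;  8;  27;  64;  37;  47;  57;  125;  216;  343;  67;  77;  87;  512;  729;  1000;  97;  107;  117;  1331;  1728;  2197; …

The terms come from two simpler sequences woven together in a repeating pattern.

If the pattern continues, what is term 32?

The slot pattern repeats as AAABBB (period 6), so there are 2 interleaved tracks.
Track A is 7, 17, 27, 37, 47, 57, 67, 77, 87, 97, 107, 117, which is arithmetic, step +10.
Track B is 8, 27, 64, 125, 216, 343, 512, 729, 1000, 1331, 1728, 2197, which is perfect cubes starting at 2³.
The 32nd slot belongs to track A; its 17th term is 167.

167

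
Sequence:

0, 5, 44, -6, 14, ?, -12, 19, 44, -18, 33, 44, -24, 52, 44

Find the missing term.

44

Taking every 3rd term gives 3 separate tracks.
Stream A: 0, -6, -12, -18, -24. Subtracting 6 each time.
Stream B: 5, 14, 19, 33, 52. Fibonacci-style (each term is the sum of the two before it).
Stream C: 44, ?, 44, 44, 44. The constant sequence 44.
So the missing entry in stream C is 44.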